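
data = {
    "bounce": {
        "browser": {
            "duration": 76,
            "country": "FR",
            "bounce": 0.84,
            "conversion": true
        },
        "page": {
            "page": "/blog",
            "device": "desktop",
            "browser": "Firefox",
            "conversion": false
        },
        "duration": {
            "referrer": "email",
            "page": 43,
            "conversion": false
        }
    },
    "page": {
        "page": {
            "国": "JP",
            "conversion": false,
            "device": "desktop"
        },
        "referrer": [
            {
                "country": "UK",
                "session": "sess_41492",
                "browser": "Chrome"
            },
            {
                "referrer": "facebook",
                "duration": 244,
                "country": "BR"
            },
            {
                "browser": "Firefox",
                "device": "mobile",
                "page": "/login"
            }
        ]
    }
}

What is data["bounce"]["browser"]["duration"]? 76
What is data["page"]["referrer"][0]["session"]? "sess_41492"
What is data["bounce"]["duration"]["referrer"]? "email"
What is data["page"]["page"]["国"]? "JP"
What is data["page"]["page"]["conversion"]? False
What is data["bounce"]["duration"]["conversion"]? False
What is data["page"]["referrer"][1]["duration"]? 244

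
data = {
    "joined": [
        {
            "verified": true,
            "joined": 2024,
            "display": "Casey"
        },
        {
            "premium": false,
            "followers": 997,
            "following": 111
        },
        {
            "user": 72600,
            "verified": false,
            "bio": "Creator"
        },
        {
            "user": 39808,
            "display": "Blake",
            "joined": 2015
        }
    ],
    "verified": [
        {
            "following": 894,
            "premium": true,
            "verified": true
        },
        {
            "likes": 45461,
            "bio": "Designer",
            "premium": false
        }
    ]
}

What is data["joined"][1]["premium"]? False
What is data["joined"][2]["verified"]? False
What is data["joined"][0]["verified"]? True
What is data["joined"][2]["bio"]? "Creator"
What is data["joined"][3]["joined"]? 2015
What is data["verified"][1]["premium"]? False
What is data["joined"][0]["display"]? "Casey"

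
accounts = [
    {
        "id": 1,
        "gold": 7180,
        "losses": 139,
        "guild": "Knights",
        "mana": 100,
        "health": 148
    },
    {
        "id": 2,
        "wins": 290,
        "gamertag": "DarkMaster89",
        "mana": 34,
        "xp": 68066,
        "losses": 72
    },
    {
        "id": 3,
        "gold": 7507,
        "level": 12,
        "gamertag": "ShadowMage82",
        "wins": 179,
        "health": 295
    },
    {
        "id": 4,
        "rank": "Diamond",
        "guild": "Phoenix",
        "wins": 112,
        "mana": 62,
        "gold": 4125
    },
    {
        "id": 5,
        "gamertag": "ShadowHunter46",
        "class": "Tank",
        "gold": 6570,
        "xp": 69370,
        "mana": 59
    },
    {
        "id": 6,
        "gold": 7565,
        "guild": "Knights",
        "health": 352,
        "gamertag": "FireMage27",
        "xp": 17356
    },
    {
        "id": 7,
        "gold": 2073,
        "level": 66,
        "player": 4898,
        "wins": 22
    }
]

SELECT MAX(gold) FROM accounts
7565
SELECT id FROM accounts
[1, 2, 3, 4, 5, 6, 7]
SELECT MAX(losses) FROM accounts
139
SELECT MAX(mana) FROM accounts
100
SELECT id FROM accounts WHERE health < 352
[1, 3]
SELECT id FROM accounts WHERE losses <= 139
[1, 2]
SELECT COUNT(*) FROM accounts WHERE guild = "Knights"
2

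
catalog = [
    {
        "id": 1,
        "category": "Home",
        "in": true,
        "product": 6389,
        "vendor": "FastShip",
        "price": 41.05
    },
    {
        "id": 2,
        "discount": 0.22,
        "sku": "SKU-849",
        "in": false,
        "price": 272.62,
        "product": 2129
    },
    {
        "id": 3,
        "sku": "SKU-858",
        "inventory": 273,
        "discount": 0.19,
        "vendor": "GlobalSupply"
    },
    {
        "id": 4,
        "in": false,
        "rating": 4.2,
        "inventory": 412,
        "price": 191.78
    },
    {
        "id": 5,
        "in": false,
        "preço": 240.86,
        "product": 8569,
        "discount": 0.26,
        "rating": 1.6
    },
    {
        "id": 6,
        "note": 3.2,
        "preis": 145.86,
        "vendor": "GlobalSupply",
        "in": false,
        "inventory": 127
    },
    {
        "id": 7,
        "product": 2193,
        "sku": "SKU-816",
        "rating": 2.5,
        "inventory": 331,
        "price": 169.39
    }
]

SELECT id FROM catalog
[1, 2, 3, 4, 5, 6, 7]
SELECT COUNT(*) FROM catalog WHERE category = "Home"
1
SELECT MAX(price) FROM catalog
272.62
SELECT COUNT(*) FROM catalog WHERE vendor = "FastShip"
1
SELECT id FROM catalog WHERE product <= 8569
[1, 2, 5, 7]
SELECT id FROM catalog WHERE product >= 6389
[1, 5]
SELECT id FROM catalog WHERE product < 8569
[1, 2, 7]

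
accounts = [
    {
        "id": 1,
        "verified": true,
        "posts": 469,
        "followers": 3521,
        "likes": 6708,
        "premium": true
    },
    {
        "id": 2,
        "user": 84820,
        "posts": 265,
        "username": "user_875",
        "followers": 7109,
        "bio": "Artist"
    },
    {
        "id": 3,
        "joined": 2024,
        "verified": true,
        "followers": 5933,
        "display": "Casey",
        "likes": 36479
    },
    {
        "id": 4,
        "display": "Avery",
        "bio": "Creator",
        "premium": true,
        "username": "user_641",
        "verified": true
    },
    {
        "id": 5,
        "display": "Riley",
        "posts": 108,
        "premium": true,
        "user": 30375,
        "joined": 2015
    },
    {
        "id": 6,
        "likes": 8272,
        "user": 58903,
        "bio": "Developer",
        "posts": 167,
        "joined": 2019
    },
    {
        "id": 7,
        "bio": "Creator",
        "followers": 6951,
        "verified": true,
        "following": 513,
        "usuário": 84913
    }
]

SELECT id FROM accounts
[1, 2, 3, 4, 5, 6, 7]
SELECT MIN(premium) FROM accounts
True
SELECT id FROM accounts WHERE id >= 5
[5, 6, 7]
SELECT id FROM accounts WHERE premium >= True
[1, 4, 5]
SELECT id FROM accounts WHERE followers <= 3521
[1]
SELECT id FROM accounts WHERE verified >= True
[1, 3, 4, 7]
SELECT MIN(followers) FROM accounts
3521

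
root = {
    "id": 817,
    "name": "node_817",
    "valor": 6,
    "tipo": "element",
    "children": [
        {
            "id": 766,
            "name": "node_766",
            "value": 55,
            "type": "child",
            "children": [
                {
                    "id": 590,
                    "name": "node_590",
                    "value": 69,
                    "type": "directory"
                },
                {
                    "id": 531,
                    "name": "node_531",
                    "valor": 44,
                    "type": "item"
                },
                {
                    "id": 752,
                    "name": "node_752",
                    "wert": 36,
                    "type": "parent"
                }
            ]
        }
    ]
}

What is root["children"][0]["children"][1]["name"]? "node_531"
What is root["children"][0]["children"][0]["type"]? "directory"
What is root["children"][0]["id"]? 766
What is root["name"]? "node_817"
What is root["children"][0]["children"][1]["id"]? 531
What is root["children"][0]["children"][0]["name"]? "node_590"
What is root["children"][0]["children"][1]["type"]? "item"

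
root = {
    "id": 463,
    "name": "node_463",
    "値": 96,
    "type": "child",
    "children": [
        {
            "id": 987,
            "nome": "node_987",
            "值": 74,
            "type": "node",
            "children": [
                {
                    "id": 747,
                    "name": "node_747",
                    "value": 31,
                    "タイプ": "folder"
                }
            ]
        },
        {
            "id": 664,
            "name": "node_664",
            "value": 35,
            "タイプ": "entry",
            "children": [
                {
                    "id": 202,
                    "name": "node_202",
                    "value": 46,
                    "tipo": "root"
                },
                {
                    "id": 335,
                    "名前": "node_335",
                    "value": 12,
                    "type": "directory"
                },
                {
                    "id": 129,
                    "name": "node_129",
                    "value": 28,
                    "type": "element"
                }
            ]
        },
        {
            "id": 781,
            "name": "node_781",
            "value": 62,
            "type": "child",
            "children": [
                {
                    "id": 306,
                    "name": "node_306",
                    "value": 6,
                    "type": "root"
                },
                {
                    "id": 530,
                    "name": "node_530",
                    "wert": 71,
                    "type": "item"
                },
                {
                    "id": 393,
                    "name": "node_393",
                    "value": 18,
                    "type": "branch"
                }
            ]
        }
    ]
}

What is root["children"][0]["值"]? 74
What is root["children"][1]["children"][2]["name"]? "node_129"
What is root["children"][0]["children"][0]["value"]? 31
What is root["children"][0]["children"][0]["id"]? 747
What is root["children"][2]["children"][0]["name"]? "node_306"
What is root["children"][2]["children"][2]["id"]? 393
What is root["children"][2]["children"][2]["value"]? 18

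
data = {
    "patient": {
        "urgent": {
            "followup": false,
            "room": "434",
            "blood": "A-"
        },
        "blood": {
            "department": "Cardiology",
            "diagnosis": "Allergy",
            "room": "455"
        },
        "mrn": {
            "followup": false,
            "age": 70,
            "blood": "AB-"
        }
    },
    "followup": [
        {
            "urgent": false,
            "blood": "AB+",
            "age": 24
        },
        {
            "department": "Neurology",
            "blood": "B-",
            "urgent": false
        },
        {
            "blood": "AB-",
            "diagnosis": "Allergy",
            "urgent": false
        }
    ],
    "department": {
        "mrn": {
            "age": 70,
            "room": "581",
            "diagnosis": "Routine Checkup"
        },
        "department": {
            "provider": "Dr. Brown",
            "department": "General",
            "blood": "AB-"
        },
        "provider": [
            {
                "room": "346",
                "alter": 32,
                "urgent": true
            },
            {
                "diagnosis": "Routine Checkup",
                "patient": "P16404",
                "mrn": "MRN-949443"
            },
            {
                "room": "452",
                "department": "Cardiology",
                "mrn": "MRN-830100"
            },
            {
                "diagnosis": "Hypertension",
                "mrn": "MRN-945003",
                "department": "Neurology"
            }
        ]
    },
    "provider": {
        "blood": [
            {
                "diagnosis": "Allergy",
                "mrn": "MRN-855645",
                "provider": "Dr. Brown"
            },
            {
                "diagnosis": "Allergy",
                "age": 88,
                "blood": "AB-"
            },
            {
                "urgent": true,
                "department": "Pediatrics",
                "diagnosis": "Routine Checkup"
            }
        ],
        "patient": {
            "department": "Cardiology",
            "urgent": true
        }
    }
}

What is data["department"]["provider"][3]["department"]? "Neurology"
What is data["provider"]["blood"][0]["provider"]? "Dr. Brown"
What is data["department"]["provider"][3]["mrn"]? "MRN-945003"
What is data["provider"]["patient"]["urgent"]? True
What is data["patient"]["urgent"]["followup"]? False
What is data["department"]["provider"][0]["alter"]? 32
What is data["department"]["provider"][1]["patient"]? "P16404"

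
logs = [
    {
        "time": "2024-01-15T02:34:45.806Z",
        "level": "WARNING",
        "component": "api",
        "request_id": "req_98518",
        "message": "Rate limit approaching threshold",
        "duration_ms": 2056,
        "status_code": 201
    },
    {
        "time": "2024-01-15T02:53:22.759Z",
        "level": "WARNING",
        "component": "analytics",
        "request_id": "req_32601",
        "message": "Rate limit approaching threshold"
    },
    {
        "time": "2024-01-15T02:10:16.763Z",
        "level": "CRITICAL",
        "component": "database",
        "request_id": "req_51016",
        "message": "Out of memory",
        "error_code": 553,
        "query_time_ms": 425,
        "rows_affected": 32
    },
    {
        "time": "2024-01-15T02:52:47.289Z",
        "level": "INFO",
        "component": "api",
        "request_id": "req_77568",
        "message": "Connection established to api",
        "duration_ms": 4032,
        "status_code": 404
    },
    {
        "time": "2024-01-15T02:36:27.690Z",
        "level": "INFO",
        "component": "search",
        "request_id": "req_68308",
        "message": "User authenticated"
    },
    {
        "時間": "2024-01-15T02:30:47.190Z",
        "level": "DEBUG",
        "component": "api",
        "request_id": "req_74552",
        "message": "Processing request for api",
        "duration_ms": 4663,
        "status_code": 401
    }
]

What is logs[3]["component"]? "api"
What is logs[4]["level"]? "INFO"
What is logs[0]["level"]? "WARNING"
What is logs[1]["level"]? "WARNING"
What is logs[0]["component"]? "api"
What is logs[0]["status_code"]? 201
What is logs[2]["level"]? "CRITICAL"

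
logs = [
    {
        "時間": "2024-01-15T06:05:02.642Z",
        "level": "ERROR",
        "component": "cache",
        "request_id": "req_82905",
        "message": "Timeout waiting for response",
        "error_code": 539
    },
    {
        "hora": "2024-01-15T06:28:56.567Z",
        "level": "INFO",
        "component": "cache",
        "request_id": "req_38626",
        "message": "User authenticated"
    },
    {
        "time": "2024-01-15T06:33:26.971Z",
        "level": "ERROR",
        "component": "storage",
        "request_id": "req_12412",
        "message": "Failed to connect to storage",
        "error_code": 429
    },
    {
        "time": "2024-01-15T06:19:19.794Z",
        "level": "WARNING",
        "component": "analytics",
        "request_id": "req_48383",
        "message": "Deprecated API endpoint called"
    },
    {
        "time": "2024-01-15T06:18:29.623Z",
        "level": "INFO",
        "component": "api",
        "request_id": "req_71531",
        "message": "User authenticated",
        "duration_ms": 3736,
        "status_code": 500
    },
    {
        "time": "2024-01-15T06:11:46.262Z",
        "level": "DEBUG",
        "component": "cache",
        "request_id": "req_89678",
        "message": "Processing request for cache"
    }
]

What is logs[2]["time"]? "2024-01-15T06:33:26.971Z"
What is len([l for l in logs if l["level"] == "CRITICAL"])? 0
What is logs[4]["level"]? "INFO"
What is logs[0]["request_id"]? "req_82905"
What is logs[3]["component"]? "analytics"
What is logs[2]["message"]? "Failed to connect to storage"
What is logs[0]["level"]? "ERROR"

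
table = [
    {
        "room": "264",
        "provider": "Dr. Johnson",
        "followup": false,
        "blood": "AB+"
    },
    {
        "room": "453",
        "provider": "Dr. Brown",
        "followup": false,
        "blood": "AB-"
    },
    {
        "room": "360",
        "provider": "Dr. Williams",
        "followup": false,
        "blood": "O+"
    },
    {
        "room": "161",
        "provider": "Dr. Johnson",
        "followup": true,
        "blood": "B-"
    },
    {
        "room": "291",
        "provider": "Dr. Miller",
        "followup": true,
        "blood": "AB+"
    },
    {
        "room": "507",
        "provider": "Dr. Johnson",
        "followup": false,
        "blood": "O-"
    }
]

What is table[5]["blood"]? "O-"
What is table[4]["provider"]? "Dr. Miller"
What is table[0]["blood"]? "AB+"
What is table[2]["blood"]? "O+"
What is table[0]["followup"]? False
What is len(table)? 6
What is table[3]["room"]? "161"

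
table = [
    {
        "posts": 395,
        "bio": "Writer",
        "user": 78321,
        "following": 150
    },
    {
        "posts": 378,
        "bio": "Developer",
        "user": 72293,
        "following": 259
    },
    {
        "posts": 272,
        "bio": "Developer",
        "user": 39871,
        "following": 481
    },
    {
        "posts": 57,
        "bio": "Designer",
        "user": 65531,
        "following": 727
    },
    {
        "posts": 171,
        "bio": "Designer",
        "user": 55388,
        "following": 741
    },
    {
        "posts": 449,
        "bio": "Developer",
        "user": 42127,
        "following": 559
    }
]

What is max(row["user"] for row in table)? 78321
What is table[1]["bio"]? "Developer"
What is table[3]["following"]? 727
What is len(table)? 6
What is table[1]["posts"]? 378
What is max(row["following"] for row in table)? 741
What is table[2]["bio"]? "Developer"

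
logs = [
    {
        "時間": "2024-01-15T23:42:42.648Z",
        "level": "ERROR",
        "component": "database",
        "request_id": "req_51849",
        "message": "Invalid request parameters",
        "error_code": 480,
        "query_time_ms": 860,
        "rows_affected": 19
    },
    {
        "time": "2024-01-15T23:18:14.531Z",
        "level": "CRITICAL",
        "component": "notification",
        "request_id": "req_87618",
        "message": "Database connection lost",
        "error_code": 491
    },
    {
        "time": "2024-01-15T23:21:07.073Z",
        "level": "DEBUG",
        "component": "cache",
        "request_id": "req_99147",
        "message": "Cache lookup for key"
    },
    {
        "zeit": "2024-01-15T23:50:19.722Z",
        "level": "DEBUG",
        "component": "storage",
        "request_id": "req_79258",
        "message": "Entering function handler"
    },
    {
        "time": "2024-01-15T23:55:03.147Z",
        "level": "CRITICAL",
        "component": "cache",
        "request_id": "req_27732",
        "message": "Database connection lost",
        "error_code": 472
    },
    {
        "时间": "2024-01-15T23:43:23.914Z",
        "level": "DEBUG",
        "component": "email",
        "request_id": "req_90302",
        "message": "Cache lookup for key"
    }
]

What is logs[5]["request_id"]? "req_90302"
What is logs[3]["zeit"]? "2024-01-15T23:50:19.722Z"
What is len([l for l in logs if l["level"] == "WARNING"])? 0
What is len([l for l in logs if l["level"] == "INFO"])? 0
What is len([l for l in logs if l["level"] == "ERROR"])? 1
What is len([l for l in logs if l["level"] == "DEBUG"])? 3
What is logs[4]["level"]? "CRITICAL"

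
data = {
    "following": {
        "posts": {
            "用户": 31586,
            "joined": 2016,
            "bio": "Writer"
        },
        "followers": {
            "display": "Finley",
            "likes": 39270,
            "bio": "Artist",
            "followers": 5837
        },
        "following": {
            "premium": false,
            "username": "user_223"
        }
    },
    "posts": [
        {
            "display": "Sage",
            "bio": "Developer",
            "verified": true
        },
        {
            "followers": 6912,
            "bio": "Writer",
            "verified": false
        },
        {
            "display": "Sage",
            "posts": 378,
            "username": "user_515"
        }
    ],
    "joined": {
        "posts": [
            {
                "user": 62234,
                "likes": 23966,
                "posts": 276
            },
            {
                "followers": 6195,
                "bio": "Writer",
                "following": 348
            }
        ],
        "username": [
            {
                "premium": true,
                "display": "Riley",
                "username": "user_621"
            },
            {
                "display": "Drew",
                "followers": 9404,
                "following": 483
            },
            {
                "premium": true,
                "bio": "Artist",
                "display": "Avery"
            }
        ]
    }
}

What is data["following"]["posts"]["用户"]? 31586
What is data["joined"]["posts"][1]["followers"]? 6195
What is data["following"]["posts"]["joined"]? 2016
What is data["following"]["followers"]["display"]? "Finley"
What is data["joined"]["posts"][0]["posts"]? 276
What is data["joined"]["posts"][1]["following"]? 348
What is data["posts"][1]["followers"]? 6912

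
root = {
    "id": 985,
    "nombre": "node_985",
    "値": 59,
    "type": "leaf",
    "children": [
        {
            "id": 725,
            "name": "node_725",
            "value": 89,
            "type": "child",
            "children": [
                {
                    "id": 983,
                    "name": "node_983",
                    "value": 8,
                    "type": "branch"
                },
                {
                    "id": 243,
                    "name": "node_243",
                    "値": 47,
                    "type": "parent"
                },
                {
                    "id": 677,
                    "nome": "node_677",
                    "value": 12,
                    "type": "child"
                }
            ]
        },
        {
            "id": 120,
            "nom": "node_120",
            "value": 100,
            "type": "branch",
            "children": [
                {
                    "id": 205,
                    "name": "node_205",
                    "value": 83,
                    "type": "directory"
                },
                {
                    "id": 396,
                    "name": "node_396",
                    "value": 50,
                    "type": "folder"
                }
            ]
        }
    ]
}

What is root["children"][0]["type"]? "child"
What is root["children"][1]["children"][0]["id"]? 205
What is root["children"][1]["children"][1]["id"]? 396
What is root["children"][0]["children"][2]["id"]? 677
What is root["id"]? 985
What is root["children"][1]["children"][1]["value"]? 50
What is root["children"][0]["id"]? 725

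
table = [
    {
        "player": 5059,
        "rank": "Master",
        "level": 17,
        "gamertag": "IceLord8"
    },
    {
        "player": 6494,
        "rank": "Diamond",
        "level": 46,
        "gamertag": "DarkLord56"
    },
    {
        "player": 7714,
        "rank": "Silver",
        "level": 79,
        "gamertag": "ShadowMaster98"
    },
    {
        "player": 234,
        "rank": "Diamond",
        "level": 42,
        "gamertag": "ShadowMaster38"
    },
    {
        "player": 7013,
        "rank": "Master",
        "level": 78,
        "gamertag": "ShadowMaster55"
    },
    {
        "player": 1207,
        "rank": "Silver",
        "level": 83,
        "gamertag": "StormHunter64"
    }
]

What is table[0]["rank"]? "Master"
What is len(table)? 6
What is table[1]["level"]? 46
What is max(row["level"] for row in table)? 83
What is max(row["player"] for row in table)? 7714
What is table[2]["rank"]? "Silver"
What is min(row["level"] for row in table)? 17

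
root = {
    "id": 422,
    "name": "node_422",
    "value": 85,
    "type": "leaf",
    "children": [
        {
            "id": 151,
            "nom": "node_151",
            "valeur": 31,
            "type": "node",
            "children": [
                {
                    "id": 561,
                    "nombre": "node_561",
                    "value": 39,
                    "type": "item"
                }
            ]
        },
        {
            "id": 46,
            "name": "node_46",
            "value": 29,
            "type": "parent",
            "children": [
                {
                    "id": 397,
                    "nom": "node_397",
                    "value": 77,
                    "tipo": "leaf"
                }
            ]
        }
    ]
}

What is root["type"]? "leaf"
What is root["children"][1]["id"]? 46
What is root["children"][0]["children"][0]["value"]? 39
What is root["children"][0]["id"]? 151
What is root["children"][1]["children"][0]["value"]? 77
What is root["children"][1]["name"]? "node_46"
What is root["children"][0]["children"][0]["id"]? 561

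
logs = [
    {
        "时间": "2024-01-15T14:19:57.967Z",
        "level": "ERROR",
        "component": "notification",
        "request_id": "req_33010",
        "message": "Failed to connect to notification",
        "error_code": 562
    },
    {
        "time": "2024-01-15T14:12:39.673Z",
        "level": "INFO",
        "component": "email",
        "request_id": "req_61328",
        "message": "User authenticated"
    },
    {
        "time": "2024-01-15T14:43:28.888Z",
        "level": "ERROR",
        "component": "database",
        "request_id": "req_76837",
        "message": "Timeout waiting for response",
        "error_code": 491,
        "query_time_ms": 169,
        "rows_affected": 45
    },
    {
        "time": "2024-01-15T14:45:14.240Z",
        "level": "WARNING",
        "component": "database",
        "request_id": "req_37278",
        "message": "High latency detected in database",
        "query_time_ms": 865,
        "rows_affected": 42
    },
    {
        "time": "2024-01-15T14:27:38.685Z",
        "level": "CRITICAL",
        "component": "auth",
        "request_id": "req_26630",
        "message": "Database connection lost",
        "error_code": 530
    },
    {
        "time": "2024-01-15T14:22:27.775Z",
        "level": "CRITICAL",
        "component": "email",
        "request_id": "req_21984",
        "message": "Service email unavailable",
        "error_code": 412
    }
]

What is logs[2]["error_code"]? 491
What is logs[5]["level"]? "CRITICAL"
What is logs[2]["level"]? "ERROR"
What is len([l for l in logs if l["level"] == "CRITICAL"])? 2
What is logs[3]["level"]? "WARNING"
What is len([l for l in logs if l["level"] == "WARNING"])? 1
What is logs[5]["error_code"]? 412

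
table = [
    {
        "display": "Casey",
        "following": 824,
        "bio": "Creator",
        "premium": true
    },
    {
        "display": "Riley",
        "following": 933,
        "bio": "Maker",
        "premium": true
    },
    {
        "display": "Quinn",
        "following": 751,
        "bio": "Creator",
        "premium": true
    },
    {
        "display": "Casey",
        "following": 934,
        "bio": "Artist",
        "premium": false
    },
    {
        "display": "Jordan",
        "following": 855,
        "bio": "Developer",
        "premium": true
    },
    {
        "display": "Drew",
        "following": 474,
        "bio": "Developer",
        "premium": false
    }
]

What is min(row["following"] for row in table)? 474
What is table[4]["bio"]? "Developer"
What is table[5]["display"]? "Drew"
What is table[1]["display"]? "Riley"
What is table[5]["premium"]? False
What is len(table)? 6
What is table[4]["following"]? 855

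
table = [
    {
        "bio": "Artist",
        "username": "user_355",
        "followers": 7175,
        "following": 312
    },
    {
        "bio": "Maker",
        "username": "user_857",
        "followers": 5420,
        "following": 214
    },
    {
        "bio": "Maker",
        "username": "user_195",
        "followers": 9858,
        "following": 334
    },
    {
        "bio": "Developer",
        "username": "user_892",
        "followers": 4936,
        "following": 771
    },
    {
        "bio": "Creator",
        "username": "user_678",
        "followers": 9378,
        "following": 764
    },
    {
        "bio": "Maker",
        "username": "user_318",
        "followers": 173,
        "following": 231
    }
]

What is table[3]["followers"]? 4936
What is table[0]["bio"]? "Artist"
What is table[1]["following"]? 214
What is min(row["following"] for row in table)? 214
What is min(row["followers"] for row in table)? 173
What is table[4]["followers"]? 9378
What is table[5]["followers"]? 173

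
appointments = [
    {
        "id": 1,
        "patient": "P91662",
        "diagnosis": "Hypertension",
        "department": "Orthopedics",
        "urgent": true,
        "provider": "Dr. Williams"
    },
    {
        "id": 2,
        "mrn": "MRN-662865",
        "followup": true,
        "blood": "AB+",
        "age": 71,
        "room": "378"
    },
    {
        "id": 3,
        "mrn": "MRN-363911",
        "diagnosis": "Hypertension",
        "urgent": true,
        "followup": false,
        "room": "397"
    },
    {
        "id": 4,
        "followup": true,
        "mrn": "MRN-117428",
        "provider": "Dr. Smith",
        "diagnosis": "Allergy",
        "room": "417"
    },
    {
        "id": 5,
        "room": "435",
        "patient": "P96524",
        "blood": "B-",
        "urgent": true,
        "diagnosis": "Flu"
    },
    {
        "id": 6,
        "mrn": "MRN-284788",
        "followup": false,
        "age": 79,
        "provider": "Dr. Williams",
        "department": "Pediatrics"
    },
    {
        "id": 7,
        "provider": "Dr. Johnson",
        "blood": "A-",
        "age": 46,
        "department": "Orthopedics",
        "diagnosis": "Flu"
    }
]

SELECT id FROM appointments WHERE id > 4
[5, 6, 7]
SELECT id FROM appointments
[1, 2, 3, 4, 5, 6, 7]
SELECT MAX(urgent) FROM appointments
True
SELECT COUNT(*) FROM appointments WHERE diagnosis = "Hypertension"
2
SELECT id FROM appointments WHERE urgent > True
[]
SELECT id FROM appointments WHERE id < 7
[1, 2, 3, 4, 5, 6]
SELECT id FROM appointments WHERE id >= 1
[1, 2, 3, 4, 5, 6, 7]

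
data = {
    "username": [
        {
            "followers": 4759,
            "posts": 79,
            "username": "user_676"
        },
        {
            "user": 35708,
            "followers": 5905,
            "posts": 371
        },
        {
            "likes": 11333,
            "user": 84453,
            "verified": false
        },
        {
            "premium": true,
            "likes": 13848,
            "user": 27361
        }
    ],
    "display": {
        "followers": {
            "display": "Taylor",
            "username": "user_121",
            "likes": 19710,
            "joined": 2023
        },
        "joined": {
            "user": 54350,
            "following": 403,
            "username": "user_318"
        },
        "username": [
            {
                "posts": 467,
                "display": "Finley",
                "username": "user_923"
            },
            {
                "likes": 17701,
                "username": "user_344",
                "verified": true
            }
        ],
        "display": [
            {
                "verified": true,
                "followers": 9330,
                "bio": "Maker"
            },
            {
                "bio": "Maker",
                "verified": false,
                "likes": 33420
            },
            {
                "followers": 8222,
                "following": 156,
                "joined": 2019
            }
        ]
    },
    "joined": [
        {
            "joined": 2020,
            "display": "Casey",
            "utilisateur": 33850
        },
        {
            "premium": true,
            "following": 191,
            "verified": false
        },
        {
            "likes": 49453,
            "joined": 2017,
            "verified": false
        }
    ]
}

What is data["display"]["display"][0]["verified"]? True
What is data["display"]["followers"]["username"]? "user_121"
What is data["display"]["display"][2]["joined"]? 2019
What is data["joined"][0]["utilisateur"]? 33850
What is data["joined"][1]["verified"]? False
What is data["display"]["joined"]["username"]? "user_318"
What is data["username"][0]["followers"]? 4759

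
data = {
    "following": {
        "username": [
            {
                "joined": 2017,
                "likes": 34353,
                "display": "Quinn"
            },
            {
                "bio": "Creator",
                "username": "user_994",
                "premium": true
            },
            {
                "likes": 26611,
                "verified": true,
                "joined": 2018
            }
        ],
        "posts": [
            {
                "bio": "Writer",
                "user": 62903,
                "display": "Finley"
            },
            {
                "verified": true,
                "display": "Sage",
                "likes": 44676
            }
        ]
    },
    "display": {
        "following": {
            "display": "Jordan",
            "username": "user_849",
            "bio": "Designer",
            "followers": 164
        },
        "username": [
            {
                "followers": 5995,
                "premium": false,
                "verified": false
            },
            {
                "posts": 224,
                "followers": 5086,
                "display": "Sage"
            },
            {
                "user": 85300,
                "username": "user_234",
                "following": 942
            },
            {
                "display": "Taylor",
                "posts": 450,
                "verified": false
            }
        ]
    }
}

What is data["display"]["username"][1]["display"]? "Sage"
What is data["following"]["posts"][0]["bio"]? "Writer"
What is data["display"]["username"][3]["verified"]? False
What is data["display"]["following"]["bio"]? "Designer"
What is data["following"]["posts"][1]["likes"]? 44676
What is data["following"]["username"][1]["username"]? "user_994"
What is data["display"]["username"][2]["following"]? 942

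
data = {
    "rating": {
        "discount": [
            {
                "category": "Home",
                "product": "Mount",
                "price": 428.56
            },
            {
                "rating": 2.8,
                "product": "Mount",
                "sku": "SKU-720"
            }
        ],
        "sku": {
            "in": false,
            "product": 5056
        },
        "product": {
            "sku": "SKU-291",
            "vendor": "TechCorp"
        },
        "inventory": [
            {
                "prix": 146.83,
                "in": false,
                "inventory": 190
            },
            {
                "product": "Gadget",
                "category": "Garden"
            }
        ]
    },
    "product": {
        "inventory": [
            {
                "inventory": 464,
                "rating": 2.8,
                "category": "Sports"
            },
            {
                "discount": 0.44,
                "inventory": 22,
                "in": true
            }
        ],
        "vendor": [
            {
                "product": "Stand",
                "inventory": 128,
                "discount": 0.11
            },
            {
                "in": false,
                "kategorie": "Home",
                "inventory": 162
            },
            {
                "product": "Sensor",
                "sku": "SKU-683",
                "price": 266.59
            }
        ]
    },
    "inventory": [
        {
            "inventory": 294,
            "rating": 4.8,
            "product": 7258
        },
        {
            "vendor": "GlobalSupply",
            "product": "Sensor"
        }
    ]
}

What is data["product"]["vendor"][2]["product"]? "Sensor"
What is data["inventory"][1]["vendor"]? "GlobalSupply"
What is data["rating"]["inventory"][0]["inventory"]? 190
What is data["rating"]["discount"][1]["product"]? "Mount"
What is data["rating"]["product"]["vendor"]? "TechCorp"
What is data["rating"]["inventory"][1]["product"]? "Gadget"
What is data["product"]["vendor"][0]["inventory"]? 128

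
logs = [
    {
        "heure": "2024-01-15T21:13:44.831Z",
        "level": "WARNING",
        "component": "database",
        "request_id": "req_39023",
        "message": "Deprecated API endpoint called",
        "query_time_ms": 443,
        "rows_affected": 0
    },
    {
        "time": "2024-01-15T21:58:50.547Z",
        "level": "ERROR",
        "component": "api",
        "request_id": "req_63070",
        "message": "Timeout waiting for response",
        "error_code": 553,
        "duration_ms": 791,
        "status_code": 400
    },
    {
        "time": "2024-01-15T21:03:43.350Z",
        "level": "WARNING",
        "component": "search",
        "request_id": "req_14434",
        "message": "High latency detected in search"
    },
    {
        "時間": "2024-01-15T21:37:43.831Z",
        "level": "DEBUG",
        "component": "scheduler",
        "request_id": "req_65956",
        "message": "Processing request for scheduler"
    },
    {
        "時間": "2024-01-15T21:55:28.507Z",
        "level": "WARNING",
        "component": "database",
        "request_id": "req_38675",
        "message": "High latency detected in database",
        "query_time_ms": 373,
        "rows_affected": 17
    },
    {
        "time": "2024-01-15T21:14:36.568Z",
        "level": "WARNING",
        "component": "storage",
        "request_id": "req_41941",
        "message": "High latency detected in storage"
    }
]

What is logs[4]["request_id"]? "req_38675"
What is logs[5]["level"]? "WARNING"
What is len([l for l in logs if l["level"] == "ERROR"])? 1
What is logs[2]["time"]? "2024-01-15T21:03:43.350Z"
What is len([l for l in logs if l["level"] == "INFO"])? 0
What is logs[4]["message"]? "High latency detected in database"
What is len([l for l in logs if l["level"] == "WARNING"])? 4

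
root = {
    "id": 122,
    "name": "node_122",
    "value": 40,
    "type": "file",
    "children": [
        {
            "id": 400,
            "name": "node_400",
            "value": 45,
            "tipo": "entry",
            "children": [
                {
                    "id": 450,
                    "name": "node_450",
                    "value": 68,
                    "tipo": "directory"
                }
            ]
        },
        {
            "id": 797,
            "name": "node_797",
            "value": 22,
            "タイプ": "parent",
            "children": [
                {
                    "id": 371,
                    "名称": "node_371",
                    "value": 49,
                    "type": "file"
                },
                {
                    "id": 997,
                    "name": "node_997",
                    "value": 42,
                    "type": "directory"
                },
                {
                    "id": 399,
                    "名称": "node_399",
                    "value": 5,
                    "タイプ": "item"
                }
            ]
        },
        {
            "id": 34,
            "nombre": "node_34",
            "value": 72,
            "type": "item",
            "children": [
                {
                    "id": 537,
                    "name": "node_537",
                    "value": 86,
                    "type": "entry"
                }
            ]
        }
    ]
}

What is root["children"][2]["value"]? 72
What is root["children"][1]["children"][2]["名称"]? "node_399"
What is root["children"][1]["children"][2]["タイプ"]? "item"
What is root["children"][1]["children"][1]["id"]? 997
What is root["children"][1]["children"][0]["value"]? 49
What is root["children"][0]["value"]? 45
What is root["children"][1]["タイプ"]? "parent"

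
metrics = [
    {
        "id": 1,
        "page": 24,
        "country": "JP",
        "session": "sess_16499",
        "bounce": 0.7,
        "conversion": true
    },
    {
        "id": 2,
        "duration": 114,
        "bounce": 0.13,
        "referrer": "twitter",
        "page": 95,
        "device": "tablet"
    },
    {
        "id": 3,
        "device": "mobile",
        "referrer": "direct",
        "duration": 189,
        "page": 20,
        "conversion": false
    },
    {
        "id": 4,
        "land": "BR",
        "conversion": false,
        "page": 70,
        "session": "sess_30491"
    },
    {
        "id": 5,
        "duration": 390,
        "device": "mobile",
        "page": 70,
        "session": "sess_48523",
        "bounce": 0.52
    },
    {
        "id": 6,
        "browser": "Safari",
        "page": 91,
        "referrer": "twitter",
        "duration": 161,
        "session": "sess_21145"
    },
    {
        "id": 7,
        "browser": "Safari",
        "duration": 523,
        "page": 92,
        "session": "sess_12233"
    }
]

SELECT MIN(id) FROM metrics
1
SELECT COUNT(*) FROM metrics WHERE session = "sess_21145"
1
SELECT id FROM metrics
[1, 2, 3, 4, 5, 6, 7]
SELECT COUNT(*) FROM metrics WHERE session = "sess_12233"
1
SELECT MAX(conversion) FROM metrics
True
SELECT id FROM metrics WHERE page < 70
[1, 3]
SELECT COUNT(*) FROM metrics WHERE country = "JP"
1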